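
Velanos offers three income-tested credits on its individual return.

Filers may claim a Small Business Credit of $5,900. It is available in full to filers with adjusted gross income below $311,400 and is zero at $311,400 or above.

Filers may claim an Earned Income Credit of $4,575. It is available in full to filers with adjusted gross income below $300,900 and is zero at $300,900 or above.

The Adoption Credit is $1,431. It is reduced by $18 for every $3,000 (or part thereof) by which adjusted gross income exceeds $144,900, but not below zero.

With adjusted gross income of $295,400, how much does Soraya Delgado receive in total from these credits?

Small Business Credit: $295,400 is below the $311,400 cutoff, so the full $5,900 applies.
Earned Income Credit: $295,400 is below the $300,900 cutoff, so the full $4,575 applies.
Adoption Credit: income exceeds $144,900 by $150,500, which is 51 full-or-partial $3,000 increments; reduction = 51 × $18 = $918, leaving $513.
Total: $5,900 + $4,575 + $513 = $10,988.

$10,988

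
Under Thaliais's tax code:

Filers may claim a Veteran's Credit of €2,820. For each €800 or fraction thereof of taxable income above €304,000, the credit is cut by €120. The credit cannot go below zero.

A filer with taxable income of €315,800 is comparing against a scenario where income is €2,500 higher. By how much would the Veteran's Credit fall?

€360

At €315,800 — income exceeds €304,000 by €11,800, which is 15 full-or-partial €800 increments; reduction = 15 × €120 = €1,800, leaving €1,020.
At €318,300 — income exceeds €304,000 by €14,300, which is 18 full-or-partial €800 increments; reduction = 18 × €120 = €2,160, leaving €660.
Lost: €1,020 − €660 = €360.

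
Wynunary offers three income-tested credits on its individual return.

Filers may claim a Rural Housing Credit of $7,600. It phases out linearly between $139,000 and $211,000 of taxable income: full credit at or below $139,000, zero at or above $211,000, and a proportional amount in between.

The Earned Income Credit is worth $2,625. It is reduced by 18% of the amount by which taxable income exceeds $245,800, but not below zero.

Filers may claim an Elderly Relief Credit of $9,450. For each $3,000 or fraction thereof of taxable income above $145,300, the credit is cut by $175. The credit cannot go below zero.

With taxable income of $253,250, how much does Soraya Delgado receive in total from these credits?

$4,434

Rural Housing Credit: $253,250 is at or above $211,000, so the credit is $0.
Earned Income Credit: 18% of the $7,450 excess over $245,800 is $1,341; credit = $2,625 − $1,341 = $1,284.
Elderly Relief Credit: income exceeds $145,300 by $107,950, which is 36 full-or-partial $3,000 increments; reduction = 36 × $175 = $6,300, leaving $3,150.
Total: $0 + $1,284 + $3,150 = $4,434.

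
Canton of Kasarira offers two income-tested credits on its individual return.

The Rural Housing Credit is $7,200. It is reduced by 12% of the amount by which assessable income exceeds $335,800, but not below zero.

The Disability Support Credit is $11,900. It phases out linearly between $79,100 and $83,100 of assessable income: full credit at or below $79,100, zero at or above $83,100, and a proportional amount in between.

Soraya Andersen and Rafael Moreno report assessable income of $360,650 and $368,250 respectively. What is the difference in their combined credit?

$912

Soraya ($360,650): Rural Housing Credit: 12% of the $24,850 excess over $335,800 is $2,982; credit = $7,200 − $2,982 = $4,218. Disability Support Credit: $360,650 is at or above $83,100, so the credit is $0. total $4,218 + $0 = $4,218
Rafael ($368,250): Rural Housing Credit: 12% of the $32,450 excess over $335,800 is $3,894; credit = $7,200 − $3,894 = $3,306. Disability Support Credit: $368,250 is at or above $83,100, so the credit is $0. total $3,306 + $0 = $3,306
Difference: |$4,218 − $3,306| = $912.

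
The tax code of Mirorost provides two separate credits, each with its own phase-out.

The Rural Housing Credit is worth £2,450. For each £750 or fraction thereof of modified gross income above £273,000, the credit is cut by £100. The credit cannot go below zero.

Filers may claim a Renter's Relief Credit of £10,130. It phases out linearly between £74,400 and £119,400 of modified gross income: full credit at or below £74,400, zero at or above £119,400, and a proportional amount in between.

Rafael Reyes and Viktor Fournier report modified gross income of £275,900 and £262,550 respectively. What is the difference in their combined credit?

£400

Rafael (£275,900): Rural Housing Credit: income exceeds £273,000 by £2,900, which is 4 full-or-partial £750 increments; reduction = 4 × £100 = £400, leaving £2,050. Renter's Relief Credit: £275,900 is at or above £119,400, so the credit is £0. total £2,050 + £0 = £2,050
Viktor (£262,550): Rural Housing Credit: £262,550 is at or below the £273,000 threshold, so the full £2,450 applies. Renter's Relief Credit: £262,550 is at or above £119,400, so the credit is £0. total £2,450 + £0 = £2,450
Difference: |£2,050 − £2,450| = £400.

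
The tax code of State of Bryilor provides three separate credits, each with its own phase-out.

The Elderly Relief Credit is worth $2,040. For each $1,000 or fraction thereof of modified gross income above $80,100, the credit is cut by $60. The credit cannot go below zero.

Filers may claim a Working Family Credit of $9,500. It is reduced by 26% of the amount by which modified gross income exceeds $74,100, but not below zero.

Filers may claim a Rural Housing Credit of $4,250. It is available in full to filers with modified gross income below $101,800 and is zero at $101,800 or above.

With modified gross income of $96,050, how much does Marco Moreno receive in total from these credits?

$9,123

Elderly Relief Credit: income exceeds $80,100 by $15,950, which is 16 full-or-partial $1,000 increments; reduction = 16 × $60 = $960, leaving $1,080.
Working Family Credit: 26% of the $21,950 excess over $74,100 is $5,707; credit = $9,500 − $5,707 = $3,793.
Rural Housing Credit: $96,050 is below the $101,800 cutoff, so the full $4,250 applies.
Total: $1,080 + $3,793 + $4,250 = $9,123.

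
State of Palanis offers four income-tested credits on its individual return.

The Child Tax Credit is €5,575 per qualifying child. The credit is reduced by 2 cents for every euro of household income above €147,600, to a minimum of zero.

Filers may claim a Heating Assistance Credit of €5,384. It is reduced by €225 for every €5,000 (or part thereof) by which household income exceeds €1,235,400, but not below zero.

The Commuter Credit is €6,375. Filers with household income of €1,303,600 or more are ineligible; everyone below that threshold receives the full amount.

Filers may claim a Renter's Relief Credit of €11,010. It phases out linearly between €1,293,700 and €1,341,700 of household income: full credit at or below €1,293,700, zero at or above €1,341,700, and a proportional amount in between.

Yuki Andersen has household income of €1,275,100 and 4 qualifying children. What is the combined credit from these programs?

€20,969

Child Tax Credit: base = 4 × €5,575 = €22,300. 2% of the €1,127,500 excess over €147,600 is €22,550 ≥ base, so the credit is €0.
Heating Assistance Credit: income exceeds €1,235,400 by €39,700, which is 8 full-or-partial €5,000 increments; reduction = 8 × €225 = €1,800, leaving €3,584.
Commuter Credit: €1,275,100 is below the €1,303,600 cutoff, so the full €6,375 applies.
Renter's Relief Credit: €1,275,100 is at or below the €1,293,700 threshold, so the full €11,010 applies.
Total: €0 + €3,584 + €6,375 + €11,010 = €20,969.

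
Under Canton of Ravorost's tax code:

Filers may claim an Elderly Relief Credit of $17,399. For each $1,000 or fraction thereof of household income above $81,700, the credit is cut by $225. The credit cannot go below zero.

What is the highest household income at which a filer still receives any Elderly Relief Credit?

After 77 increments the reduction is 77 × $225 = $17,325, leaving $74; one more increment wipes it out. Increment 77 ends at excess 77 × $1,000 = $77,000, so the highest qualifying income is $81,700 + $77,000 = $158,700.

$158,700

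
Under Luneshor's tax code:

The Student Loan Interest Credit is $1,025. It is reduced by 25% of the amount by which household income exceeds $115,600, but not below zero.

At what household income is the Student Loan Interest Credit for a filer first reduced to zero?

$119,700

The credit falls by 25% of each dollar above $115,600, so it reaches zero when the excess is $1,025 / 25% = $4,100: income = $115,600 + $4,100 = $119,700.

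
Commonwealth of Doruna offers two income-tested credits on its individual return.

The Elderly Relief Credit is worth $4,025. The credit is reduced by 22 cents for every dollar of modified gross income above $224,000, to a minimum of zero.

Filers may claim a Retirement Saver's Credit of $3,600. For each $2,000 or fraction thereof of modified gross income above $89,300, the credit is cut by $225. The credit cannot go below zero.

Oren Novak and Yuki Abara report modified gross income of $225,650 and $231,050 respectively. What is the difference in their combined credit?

$1,188

Oren ($225,650): Elderly Relief Credit: 22% of the $1,650 excess over $224,000 is $363; credit = $4,025 − $363 = $3,662. Retirement Saver's Credit: income exceeds $89,300 by $136,350 → 69 increments × $225 = $15,525 ≥ base, so the credit is $0. total $3,662 + $0 = $3,662
Yuki ($231,050): Elderly Relief Credit: 22% of the $7,050 excess over $224,000 is $1,551; credit = $4,025 − $1,551 = $2,474. Retirement Saver's Credit: income exceeds $89,300 by $141,750 → 71 increments × $225 = $15,975 ≥ base, so the credit is $0. total $2,474 + $0 = $2,474
Difference: |$3,662 − $2,474| = $1,188.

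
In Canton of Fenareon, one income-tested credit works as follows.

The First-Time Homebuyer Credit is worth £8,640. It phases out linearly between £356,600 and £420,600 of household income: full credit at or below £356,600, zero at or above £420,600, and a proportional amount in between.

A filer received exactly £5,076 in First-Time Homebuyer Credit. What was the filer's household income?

£5,076 is 5,076/8,640 of the full £8,640, so 3,564/8,640 of the £64,000 range has been used: income = £356,600 + £64,000 × 3,564/8,640 = £383,000.

£383,000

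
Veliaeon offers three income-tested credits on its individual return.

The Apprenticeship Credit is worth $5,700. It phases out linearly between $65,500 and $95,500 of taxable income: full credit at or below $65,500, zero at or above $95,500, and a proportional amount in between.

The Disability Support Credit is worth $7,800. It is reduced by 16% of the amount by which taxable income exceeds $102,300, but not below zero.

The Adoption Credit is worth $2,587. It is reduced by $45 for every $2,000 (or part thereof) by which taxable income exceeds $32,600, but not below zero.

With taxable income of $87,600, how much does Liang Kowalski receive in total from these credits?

$10,628

Apprenticeship Credit: $87,600 is $22,100 into a $30,000 phase-out range, leaving 7,900/30,000 of the credit: $5,700 × 7,900/30,000 = $1,501.
Disability Support Credit: $87,600 is at or below the $102,300 threshold, so the full $7,800 applies.
Adoption Credit: income exceeds $32,600 by $55,000, which is 28 full-or-partial $2,000 increments; reduction = 28 × $45 = $1,260, leaving $1,327.
Total: $1,501 + $7,800 + $1,327 = $10,628.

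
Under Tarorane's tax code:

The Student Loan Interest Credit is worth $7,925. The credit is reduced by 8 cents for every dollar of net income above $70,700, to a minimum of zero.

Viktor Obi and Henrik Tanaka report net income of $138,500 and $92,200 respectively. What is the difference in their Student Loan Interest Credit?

$3,704

Viktor ($138,500): Student Loan Interest Credit: 8% of the $67,800 excess over $70,700 is $5,424; credit = $7,925 − $5,424 = $2,501.
Henrik ($92,200): Student Loan Interest Credit: 8% of the $21,500 excess over $70,700 is $1,720; credit = $7,925 − $1,720 = $6,205.
Difference: |$2,501 − $6,205| = $3,704.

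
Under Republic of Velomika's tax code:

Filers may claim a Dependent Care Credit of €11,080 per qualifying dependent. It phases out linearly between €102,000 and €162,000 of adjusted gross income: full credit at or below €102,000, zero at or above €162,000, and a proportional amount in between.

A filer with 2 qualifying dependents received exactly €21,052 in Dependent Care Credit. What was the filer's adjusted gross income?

Full credit = 2 × €11,080 = €22,160.
€21,052 is 21,052/22,160 of the full €22,160, so 1,108/22,160 of the €60,000 range has been used: income = €102,000 + €60,000 × 1,108/22,160 = €105,000.

€105,000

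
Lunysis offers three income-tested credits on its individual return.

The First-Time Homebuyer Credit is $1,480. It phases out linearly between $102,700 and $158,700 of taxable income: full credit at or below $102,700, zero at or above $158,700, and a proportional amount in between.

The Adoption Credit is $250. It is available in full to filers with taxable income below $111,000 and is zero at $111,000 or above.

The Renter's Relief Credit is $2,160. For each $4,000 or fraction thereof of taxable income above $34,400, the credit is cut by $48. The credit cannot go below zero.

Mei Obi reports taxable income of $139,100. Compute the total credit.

$1,382

First-Time Homebuyer Credit: $139,100 is $36,400 into a $56,000 phase-out range, leaving 19,600/56,000 of the credit: $1,480 × 19,600/56,000 = $518.
Adoption Credit: $139,100 meets or exceeds the $111,000 cutoff, so the credit is $0.
Renter's Relief Credit: income exceeds $34,400 by $104,700, which is 27 full-or-partial $4,000 increments; reduction = 27 × $48 = $1,296, leaving $864.
Total: $518 + $0 + $864 = $1,382.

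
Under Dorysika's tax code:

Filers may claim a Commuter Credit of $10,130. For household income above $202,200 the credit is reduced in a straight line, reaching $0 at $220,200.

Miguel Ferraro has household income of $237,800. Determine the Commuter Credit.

$0

Commuter Credit: $237,800 is at or above $220,200, so the credit is $0.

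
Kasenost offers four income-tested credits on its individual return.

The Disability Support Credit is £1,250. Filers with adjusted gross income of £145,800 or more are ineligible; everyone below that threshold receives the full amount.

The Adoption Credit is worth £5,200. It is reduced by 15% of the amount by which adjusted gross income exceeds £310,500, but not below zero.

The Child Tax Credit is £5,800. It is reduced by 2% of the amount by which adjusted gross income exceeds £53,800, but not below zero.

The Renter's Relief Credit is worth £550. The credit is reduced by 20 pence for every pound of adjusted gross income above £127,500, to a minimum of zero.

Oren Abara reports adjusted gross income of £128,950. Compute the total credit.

£11,007

Disability Support Credit: £128,950 is below the £145,800 cutoff, so the full £1,250 applies.
Adoption Credit: £128,950 is at or below the £310,500 threshold, so the full £5,200 applies.
Child Tax Credit: 2% of the £75,150 excess over £53,800 is £1,503; credit = £5,800 − £1,503 = £4,297.
Renter's Relief Credit: 20% of the £1,450 excess over £127,500 is £290; credit = £550 − £290 = £260.
Total: £1,250 + £5,200 + £4,297 + £260 = £11,007.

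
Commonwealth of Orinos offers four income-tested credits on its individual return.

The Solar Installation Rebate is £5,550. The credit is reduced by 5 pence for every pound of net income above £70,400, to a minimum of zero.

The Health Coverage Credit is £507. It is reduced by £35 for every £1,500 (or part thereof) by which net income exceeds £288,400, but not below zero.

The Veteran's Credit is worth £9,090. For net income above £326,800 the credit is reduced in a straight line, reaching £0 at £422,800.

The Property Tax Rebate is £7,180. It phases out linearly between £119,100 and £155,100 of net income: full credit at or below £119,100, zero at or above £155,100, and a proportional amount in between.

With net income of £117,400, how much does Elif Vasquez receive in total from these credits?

Solar Installation Rebate: 5% of the £47,000 excess over £70,400 is £2,350; credit = £5,550 − £2,350 = £3,200.
Health Coverage Credit: £117,400 is at or below the £288,400 threshold, so the full £507 applies.
Veteran's Credit: £117,400 is at or below the £326,800 threshold, so the full £9,090 applies.
Property Tax Rebate: £117,400 is at or below the £119,100 threshold, so the full £7,180 applies.
Total: £3,200 + £507 + £9,090 + £7,180 = £19,977.

£19,977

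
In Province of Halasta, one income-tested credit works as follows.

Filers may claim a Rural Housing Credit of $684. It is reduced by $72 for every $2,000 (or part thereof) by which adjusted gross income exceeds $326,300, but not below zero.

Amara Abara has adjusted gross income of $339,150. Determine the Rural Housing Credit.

$180

Rural Housing Credit: income exceeds $326,300 by $12,850, which is 7 full-or-partial $2,000 increments; reduction = 7 × $72 = $504, leaving $180.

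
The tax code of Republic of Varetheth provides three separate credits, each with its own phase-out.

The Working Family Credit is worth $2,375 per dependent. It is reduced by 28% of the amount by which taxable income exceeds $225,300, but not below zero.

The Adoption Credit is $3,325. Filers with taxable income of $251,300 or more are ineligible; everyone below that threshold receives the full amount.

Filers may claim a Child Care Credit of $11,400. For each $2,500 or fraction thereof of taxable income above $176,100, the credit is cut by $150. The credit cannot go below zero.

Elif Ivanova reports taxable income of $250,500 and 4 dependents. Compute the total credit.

Working Family Credit: base = 4 × $2,375 = $9,500. 28% of the $25,200 excess over $225,300 is $7,056; credit = $9,500 − $7,056 = $2,444.
Adoption Credit: $250,500 is below the $251,300 cutoff, so the full $3,325 applies.
Child Care Credit: income exceeds $176,100 by $74,400, which is 30 full-or-partial $2,500 increments; reduction = 30 × $150 = $4,500, leaving $6,900.
Total: $2,444 + $3,325 + $6,900 = $12,669.

$12,669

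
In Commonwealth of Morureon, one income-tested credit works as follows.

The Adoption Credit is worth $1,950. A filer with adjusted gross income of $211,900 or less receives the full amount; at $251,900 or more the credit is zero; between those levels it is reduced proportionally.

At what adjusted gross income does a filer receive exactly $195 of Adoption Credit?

$195 is 195/1,950 of the full $1,950, so 1,755/1,950 of the $40,000 range has been used: income = $211,900 + $40,000 × 1,755/1,950 = $247,900.

$247,900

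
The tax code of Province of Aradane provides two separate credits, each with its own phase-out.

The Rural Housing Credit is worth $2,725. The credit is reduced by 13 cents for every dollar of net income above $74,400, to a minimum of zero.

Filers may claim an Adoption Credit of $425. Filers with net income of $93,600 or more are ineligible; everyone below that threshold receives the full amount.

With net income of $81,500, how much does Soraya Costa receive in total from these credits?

Rural Housing Credit: 13% of the $7,100 excess over $74,400 is $923; credit = $2,725 − $923 = $1,802.
Adoption Credit: $81,500 is below the $93,600 cutoff, so the full $425 applies.
Total: $1,802 + $425 = $2,227.

$2,227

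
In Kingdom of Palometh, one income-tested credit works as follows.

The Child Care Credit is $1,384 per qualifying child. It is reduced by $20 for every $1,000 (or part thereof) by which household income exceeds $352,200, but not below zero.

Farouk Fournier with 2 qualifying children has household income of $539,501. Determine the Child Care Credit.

$0

Child Care Credit: base = 2 × $1,384 = $2,768. income exceeds $352,200 by $187,301 → 188 increments × $20 = $3,760 ≥ base, so the credit is $0.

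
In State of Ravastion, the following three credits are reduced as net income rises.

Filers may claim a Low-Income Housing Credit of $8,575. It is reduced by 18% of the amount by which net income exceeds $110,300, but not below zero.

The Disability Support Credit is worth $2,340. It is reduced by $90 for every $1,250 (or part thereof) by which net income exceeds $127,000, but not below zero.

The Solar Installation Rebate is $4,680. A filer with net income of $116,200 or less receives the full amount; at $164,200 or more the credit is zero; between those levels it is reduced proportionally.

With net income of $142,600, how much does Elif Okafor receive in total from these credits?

$6,037

Low-Income Housing Credit: 18% of the $32,300 excess over $110,300 is $5,814; credit = $8,575 − $5,814 = $2,761.
Disability Support Credit: income exceeds $127,000 by $15,600, which is 13 full-or-partial $1,250 increments; reduction = 13 × $90 = $1,170, leaving $1,170.
Solar Installation Rebate: $142,600 is $26,400 into a $48,000 phase-out range, leaving 21,600/48,000 of the credit: $4,680 × 21,600/48,000 = $2,106.
Total: $2,761 + $1,170 + $2,106 = $6,037.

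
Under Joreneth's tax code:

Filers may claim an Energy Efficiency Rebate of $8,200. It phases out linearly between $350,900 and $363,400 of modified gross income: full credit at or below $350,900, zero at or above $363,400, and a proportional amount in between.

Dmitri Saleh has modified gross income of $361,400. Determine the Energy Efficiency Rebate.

$1,312

Energy Efficiency Rebate: $361,400 is $10,500 into a $12,500 phase-out range, leaving 2,000/12,500 of the credit: $8,200 × 2,000/12,500 = $1,312.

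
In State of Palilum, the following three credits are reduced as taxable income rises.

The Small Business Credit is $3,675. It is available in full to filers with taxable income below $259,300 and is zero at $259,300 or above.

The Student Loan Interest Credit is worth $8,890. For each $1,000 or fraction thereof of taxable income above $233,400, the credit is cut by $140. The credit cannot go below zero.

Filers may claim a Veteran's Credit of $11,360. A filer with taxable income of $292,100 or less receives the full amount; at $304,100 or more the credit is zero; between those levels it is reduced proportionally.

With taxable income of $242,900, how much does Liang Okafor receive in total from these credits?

$22,525

Small Business Credit: $242,900 is below the $259,300 cutoff, so the full $3,675 applies.
Student Loan Interest Credit: income exceeds $233,400 by $9,500, which is 10 full-or-partial $1,000 increments; reduction = 10 × $140 = $1,400, leaving $7,490.
Veteran's Credit: $242,900 is at or below the $292,100 threshold, so the full $11,360 applies.
Total: $3,675 + $7,490 + $11,360 = $22,525.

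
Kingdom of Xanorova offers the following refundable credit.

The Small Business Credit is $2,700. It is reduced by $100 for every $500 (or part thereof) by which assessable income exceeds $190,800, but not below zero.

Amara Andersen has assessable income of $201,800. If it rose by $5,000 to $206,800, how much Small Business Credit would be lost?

$500

At $201,800 — income exceeds $190,800 by $11,000, which is 22 full-or-partial $500 increments; reduction = 22 × $100 = $2,200, leaving $500.
At $206,800 — income exceeds $190,800 by $16,000 → 32 increments × $100 = $3,200 ≥ base, so the credit is $0.
Lost: $500 − $0 = $500.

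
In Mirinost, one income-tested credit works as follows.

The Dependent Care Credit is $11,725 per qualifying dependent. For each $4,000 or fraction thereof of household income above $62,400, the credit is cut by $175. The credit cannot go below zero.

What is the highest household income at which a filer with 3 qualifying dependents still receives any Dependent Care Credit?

$862,400

Full credit = 3 × $11,725 = $35,175.
After 200 increments the reduction is 200 × $175 = $35,000, leaving $175; one more increment wipes it out. Increment 200 ends at excess 200 × $4,000 = $800,000, so the highest qualifying income is $62,400 + $800,000 = $862,400.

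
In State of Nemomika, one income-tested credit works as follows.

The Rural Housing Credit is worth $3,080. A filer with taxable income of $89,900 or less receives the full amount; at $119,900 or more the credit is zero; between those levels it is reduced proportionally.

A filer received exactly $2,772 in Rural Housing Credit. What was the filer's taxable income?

$92,900

$2,772 is 2,772/3,080 of the full $3,080, so 308/3,080 of the $30,000 range has been used: income = $89,900 + $30,000 × 308/3,080 = $92,900.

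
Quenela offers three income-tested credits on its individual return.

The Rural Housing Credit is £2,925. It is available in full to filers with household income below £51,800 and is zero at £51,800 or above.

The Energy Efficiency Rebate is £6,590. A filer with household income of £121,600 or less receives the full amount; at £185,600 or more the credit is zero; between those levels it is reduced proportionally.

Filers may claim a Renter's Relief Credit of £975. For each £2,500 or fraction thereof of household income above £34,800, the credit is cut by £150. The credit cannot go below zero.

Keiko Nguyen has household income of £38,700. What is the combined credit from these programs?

Rural Housing Credit: £38,700 is below the £51,800 cutoff, so the full £2,925 applies.
Energy Efficiency Rebate: £38,700 is at or below the £121,600 threshold, so the full £6,590 applies.
Renter's Relief Credit: income exceeds £34,800 by £3,900, which is 2 full-or-partial £2,500 increments; reduction = 2 × £150 = £300, leaving £675.
Total: £2,925 + £6,590 + £675 = £10,190.

£10,190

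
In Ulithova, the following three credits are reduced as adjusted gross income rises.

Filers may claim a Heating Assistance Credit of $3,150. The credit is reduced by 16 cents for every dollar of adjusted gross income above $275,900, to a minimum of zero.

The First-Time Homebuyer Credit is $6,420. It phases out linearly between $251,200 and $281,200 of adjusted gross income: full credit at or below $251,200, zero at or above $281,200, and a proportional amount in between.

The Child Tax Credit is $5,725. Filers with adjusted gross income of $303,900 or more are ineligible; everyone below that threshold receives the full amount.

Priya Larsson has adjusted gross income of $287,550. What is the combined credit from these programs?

$7,011

Heating Assistance Credit: 16% of the $11,650 excess over $275,900 is $1,864; credit = $3,150 − $1,864 = $1,286.
First-Time Homebuyer Credit: $287,550 is at or above $281,200, so the credit is $0.
Child Tax Credit: $287,550 is below the $303,900 cutoff, so the full $5,725 applies.
Total: $1,286 + $0 + $5,725 = $7,011.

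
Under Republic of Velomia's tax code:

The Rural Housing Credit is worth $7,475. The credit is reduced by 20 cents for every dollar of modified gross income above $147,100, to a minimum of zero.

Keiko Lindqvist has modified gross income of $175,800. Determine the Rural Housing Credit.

Rural Housing Credit: 20% of the $28,700 excess over $147,100 is $5,740; credit = $7,475 − $5,740 = $1,735.

$1,735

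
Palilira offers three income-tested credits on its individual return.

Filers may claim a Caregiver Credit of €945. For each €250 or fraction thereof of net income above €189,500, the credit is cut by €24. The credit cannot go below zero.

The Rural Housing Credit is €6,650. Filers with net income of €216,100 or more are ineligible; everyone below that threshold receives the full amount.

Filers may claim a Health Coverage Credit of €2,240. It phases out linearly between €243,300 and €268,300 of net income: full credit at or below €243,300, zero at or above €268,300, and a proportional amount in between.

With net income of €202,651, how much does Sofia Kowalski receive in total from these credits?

€8,890

Caregiver Credit: income exceeds €189,500 by €13,151 → 53 increments × €24 = €1,272 ≥ base, so the credit is €0.
Rural Housing Credit: €202,651 is below the €216,100 cutoff, so the full €6,650 applies.
Health Coverage Credit: €202,651 is at or below the €243,300 threshold, so the full €2,240 applies.
Total: €0 + €6,650 + €2,240 = €8,890.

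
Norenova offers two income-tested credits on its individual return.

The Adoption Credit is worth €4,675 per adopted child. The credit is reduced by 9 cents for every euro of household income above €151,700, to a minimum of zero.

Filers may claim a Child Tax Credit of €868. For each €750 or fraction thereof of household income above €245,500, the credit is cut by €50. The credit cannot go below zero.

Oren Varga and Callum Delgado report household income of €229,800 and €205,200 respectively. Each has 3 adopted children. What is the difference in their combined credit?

Oren (€229,800): Adoption Credit: base = 3 × €4,675 = €14,025. 9% of the €78,100 excess over €151,700 is €7,029; credit = €14,025 − €7,029 = €6,996. Child Tax Credit: €229,800 is at or below the €245,500 threshold, so the full €868 applies. total €6,996 + €868 = €7,864
Callum (€205,200): Adoption Credit: base = 3 × €4,675 = €14,025. 9% of the €53,500 excess over €151,700 is €4,815; credit = €14,025 − €4,815 = €9,210. Child Tax Credit: €205,200 is at or below the €245,500 threshold, so the full €868 applies. total €9,210 + €868 = €10,078
Difference: |€7,864 − €10,078| = €2,214.

€2,214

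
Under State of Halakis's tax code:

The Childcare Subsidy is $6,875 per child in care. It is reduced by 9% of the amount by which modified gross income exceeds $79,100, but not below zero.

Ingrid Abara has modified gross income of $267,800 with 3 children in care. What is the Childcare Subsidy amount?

$3,642

Childcare Subsidy: base = 3 × $6,875 = $20,625. 9% of the $188,700 excess over $79,100 is $16,983; credit = $20,625 − $16,983 = $3,642.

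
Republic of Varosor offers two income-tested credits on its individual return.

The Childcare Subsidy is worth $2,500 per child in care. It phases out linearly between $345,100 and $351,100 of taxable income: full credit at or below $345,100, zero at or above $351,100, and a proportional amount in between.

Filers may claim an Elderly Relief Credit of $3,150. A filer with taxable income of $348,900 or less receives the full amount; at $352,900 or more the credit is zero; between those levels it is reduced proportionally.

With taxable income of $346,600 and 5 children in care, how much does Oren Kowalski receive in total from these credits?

Childcare Subsidy: base = 5 × $2,500 = $12,500. $346,600 is $1,500 into a $6,000 phase-out range, leaving 4,500/6,000 of the credit: $12,500 × 4,500/6,000 = $9,375.
Elderly Relief Credit: $346,600 is at or below the $348,900 threshold, so the full $3,150 applies.
Total: $9,375 + $3,150 = $12,525.

$12,525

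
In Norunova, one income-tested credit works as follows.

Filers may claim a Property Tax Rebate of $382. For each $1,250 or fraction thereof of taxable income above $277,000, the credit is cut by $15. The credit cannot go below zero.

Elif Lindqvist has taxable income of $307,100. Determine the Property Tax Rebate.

$7

Property Tax Rebate: income exceeds $277,000 by $30,100, which is 25 full-or-partial $1,250 increments; reduction = 25 × $15 = $375, leaving $7.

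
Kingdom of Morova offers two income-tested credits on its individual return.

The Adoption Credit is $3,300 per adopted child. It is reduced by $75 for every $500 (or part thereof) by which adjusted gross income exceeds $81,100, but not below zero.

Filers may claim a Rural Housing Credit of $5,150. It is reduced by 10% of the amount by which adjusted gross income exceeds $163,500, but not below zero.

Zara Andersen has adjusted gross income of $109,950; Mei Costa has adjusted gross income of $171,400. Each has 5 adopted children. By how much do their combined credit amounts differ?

Zara ($109,950): Adoption Credit: base = 5 × $3,300 = $16,500. income exceeds $81,100 by $28,850, which is 58 full-or-partial $500 increments; reduction = 58 × $75 = $4,350, leaving $12,150. Rural Housing Credit: $109,950 is at or below the $163,500 threshold, so the full $5,150 applies. total $12,150 + $5,150 = $17,300
Mei ($171,400): Adoption Credit: base = 5 × $3,300 = $16,500. income exceeds $81,100 by $90,300, which is 181 full-or-partial $500 increments; reduction = 181 × $75 = $13,575, leaving $2,925. Rural Housing Credit: 10% of the $7,900 excess over $163,500 is $790; credit = $5,150 − $790 = $4,360. total $2,925 + $4,360 = $7,285
Difference: |$17,300 − $7,285| = $10,015.

$10,015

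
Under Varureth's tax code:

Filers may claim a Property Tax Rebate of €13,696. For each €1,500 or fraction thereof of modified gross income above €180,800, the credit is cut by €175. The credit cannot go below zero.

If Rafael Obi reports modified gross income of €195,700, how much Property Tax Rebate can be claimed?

Property Tax Rebate: income exceeds €180,800 by €14,900, which is 10 full-or-partial €1,500 increments; reduction = 10 × €175 = €1,750, leaving €11,946.

€11,946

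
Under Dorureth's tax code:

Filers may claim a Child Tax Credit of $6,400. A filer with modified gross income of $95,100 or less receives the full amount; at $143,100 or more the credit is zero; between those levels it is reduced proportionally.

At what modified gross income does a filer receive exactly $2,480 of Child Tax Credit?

$2,480 is 2,480/6,400 of the full $6,400, so 3,920/6,400 of the $48,000 range has been used: income = $95,100 + $48,000 × 3,920/6,400 = $124,500.

$124,500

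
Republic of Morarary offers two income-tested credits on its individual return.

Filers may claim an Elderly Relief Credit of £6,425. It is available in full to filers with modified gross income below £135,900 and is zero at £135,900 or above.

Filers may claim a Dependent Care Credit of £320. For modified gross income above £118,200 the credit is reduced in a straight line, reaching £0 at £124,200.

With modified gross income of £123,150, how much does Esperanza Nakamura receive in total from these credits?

£6,481

Elderly Relief Credit: £123,150 is below the £135,900 cutoff, so the full £6,425 applies.
Dependent Care Credit: £123,150 is £4,950 into a £6,000 phase-out range, leaving 1,050/6,000 of the credit: £320 × 1,050/6,000 = £56.
Total: £6,425 + £56 = £6,481.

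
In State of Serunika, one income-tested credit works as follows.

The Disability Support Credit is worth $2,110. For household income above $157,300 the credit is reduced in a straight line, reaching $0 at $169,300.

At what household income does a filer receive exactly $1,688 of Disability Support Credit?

$159,700

$1,688 is 1,688/2,110 of the full $2,110, so 422/2,110 of the $12,000 range has been used: income = $157,300 + $12,000 × 422/2,110 = $159,700.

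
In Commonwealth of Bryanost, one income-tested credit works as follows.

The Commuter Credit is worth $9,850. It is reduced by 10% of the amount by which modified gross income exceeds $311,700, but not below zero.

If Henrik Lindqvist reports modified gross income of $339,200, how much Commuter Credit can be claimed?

$7,100

Commuter Credit: 10% of the $27,500 excess over $311,700 is $2,750; credit = $9,850 − $2,750 = $7,100.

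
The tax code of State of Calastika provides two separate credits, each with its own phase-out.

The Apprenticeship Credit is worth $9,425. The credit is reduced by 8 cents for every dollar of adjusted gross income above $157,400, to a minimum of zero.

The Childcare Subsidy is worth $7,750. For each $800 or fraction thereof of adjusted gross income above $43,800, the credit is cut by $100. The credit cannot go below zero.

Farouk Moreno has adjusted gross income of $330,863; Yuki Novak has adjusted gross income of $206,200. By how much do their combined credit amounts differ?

Farouk ($330,863): Apprenticeship Credit: 8% of the $173,463 excess over $157,400 is $13,877.04 ≥ base, so the credit is $0. Childcare Subsidy: income exceeds $43,800 by $287,063 → 359 increments × $100 = $35,900 ≥ base, so the credit is $0. total $0 + $0 = $0
Yuki ($206,200): Apprenticeship Credit: 8% of the $48,800 excess over $157,400 is $3,904; credit = $9,425 − $3,904 = $5,521. Childcare Subsidy: income exceeds $43,800 by $162,400 → 203 increments × $100 = $20,300 ≥ base, so the credit is $0. total $5,521 + $0 = $5,521
Difference: |$0 − $5,521| = $5,521.

$5,521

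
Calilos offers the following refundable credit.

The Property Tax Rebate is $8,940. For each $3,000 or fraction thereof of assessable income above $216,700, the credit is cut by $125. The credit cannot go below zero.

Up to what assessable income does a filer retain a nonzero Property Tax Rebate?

After 71 increments the reduction is 71 × $125 = $8,875, leaving $65; one more increment wipes it out. Increment 71 ends at excess 71 × $3,000 = $213,000, so the highest qualifying income is $216,700 + $213,000 = $429,700.

$429,700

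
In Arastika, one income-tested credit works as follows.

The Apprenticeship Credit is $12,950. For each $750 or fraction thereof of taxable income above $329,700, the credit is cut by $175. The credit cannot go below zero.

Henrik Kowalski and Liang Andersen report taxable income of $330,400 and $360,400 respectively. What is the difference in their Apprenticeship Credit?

$7,000

Henrik ($330,400): Apprenticeship Credit: income exceeds $329,700 by $700, which is 1 full-or-partial $750 increment; reduction = 1 × $175 = $175, leaving $12,775.
Liang ($360,400): Apprenticeship Credit: income exceeds $329,700 by $30,700, which is 41 full-or-partial $750 increments; reduction = 41 × $175 = $7,175, leaving $5,775.
Difference: |$12,775 − $5,775| = $7,000.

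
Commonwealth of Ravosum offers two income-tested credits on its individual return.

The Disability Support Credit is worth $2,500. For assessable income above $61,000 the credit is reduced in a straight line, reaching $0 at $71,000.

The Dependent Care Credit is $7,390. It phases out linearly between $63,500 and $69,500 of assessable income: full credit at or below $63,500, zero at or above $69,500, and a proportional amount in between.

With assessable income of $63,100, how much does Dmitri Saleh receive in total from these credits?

Disability Support Credit: $63,100 is $2,100 into a $10,000 phase-out range, leaving 7,900/10,000 of the credit: $2,500 × 7,900/10,000 = $1,975.
Dependent Care Credit: $63,100 is at or below the $63,500 threshold, so the full $7,390 applies.
Total: $1,975 + $7,390 = $9,365.

$9,365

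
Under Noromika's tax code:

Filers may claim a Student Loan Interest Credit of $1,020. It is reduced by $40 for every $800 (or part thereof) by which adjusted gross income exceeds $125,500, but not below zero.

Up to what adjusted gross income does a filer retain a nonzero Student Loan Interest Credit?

$145,500

After 25 increments the reduction is 25 × $40 = $1,000, leaving $20; one more increment wipes it out. Increment 25 ends at excess 25 × $800 = $20,000, so the highest qualifying income is $125,500 + $20,000 = $145,500.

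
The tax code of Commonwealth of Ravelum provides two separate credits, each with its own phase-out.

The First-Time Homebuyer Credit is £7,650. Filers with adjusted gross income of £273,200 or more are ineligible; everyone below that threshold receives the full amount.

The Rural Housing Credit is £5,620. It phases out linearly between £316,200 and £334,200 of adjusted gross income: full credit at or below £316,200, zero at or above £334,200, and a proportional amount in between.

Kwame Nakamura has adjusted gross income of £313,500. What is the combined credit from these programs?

£5,620

First-Time Homebuyer Credit: £313,500 meets or exceeds the £273,200 cutoff, so the credit is £0.
Rural Housing Credit: £313,500 is at or below the £316,200 threshold, so the full £5,620 applies.
Total: £0 + £5,620 = £5,620.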